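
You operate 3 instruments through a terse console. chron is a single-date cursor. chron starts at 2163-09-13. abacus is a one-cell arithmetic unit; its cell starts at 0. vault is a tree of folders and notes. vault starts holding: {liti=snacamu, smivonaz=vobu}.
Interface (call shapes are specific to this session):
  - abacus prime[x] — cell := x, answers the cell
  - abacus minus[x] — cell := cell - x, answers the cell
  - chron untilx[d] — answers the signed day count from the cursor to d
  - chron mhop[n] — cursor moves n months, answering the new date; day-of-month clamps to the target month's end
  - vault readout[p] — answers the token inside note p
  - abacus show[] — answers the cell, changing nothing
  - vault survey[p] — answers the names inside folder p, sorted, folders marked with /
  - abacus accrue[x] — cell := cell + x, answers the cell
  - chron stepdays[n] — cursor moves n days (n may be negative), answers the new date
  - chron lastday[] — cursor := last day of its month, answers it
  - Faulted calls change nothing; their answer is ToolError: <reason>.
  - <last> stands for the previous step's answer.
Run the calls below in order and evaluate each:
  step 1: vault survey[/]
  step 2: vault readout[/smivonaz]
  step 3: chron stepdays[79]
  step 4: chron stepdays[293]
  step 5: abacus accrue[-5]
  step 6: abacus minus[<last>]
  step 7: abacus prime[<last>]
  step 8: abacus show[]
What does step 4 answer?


I call vault survey passing p=/, giving [liti, smivonaz].
Calling vault readout passing p=/smivonaz, giving vobu.
I run chron stepdays passing n=79, yielding 2163-12-01.
Then chron stepdays passing n=293, and observe 2164-09-19.
Then abacus accrue passing x=-5, → -5.
Using abacus minus passing x=<last>, — result: 0.
I invoke abacus prime passing x=<last>, yielding 0.
Now I run abacus show(), yielding 0.

Answer: 2164-09-19


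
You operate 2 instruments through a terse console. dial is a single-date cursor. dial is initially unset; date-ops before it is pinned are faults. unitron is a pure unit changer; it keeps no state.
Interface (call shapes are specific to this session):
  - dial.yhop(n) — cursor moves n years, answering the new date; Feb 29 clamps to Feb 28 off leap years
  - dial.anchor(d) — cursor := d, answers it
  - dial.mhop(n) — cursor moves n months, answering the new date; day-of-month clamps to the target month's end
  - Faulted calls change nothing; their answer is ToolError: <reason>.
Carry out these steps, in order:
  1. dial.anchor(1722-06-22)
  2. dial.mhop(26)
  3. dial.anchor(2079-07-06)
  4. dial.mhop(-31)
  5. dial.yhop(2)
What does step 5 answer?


I use anchor on d='1722-06-22', which returns 1722-06-22.
I run mhop on n='26', yielding 1724-08-22.
I invoke anchor on d='2079-07-06', — result: 2079-07-06.
I invoke mhop on n='-31', which returns 2076-12-06.
Calling yhop on n='2', yielding 2078-12-06.

Answer: 2078-12-06


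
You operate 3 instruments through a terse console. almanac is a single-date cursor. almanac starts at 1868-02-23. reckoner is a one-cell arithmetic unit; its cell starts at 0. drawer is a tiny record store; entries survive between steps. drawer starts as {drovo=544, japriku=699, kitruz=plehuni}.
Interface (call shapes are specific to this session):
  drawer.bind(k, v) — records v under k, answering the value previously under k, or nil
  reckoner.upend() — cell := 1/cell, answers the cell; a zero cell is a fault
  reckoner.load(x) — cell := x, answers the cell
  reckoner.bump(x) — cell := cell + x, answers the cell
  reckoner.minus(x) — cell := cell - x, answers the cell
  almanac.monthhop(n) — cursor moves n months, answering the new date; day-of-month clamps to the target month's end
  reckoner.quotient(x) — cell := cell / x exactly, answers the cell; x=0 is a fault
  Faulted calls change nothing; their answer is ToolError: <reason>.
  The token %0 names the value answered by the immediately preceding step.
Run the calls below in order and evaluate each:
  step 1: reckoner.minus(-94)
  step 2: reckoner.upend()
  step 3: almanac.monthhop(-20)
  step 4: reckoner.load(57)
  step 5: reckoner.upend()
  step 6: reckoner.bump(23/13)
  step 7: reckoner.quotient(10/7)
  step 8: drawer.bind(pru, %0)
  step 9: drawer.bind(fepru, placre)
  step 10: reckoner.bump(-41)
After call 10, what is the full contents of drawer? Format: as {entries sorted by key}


;; 1. minus(x: -94) == 94
;; 2. upend() == 1/94
;; 3. monthhop(n: -20) == 1866-06-23
;; 4. load(x: 57) == 57
;; 5. upend() == 1/57
;; 6. bump(x: 23/13) == 1324/741
;; 7. quotient(x: 10/7) == 4634/3705
;; 8. bind(k: pru, v: %0) == nil
;; 9. bind(k: fepru, v: placre) == nil
;; 10. bump(x: -41) == -147271/3705

Answer: {drovo=544, fepru=placre, japriku=699, kitruz=plehuni, pru=4634/3705}


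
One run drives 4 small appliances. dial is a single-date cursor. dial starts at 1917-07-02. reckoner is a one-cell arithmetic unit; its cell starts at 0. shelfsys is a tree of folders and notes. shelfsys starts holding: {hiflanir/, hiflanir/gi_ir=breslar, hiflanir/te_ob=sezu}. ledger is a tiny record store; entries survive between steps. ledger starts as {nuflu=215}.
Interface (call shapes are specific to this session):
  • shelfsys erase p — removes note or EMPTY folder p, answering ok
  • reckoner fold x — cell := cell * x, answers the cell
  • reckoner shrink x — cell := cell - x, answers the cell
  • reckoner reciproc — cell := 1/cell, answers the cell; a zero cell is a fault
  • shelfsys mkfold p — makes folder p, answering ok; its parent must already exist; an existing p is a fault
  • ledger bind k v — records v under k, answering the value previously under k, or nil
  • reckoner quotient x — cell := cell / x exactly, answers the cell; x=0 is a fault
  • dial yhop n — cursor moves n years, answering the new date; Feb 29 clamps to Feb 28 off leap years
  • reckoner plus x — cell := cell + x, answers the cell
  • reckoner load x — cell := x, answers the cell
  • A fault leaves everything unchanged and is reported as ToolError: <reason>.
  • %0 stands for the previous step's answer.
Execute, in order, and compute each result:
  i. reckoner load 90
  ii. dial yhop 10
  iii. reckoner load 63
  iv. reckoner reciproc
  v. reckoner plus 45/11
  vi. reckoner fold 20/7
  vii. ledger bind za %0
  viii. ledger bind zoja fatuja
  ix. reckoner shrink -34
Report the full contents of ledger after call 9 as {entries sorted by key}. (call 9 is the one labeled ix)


Answer: {nuflu=215, za=56920/4851, zoja=fatuja}

Derivation:
% reckoner load x=90
:: 90
% dial yhop n=10
:: 1927-07-02
% reckoner load x=63
:: 63
% reckoner reciproc
:: 1/63
% reckoner plus x=45/11
:: 2846/693
% reckoner fold x=20/7
:: 56920/4851
% ledger bind k=za v=%0
:: nil
% ledger bind k=zoja v=fatuja
:: nil
% reckoner shrink x=-34
:: 221854/4851


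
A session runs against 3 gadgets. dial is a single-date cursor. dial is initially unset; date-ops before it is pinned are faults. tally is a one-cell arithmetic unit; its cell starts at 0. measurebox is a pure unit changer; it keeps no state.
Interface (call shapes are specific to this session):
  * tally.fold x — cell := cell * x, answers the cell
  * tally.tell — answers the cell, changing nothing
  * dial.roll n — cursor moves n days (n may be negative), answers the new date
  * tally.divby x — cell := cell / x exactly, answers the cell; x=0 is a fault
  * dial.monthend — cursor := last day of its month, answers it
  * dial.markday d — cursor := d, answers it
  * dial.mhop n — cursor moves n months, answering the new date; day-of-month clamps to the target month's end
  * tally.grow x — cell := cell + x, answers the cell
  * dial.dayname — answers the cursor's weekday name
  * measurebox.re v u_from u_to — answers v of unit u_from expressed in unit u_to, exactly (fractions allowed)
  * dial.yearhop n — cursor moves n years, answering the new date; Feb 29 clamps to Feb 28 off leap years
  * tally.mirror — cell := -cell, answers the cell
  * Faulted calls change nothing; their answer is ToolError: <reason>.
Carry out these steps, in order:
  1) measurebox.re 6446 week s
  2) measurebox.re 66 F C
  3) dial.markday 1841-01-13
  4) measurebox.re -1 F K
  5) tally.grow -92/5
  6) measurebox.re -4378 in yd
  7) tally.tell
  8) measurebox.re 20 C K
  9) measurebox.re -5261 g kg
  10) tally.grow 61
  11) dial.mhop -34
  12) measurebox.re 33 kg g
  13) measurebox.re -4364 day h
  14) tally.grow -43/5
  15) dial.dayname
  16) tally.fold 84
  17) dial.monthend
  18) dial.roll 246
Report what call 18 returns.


-> measurebox.re(v: 6446, u_from: week, u_to: s)
<- 3898540800
-> measurebox.re(v: 66, u_from: F, u_to: C)
<- 170/9
-> dial.markday(d: 1841-01-13)
<- 1841-01-13
-> measurebox.re(v: -1, u_from: F, u_to: K)
<- 15289/60
-> tally.grow(x: -92/5)
<- -92/5
-> measurebox.re(v: -4378, u_from: in, u_to: yd)
<- -2189/18
-> tally.tell()
<- -92/5
-> measurebox.re(v: 20, u_from: C, u_to: K)
<- 5863/20
-> measurebox.re(v: -5261, u_from: g, u_to: kg)
<- -5261/1000
-> tally.grow(x: 61)
<- 213/5
-> dial.mhop(n: -34)
<- 1838-03-13
-> measurebox.re(v: 33, u_from: kg, u_to: g)
<- 33000
-> measurebox.re(v: -4364, u_from: day, u_to: h)
<- -104736
-> tally.grow(x: -43/5)
<- 34
-> dial.dayname()
<- Tuesday
-> tally.fold(x: 84)
<- 2856
-> dial.monthend()
<- 1838-03-31
-> dial.roll(n: 246)
<- 1838-12-02

Answer: 1838-12-02


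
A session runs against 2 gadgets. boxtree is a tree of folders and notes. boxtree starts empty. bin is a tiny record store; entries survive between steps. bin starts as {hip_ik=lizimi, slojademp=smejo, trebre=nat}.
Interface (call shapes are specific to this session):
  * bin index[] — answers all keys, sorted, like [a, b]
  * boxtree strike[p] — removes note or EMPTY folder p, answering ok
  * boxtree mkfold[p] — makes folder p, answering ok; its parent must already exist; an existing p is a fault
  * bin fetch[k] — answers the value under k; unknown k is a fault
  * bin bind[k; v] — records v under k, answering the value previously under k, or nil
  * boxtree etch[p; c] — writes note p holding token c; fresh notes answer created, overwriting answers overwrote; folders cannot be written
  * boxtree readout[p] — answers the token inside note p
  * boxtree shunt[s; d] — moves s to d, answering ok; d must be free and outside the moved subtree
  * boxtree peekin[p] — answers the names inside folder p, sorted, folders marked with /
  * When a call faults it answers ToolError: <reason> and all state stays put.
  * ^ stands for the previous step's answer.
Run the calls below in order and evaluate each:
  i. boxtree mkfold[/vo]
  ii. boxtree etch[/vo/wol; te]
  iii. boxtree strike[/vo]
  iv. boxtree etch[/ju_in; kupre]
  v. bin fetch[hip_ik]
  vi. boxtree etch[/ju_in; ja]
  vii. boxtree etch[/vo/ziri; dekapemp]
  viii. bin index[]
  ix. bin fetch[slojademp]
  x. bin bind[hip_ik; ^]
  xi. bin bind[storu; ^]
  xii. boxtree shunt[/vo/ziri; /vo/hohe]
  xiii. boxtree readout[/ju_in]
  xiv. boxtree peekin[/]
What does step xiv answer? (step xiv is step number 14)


;; 1. boxtree mkfold(p=/vo) -> ok
;; 2. boxtree etch(p=/vo/wol, c=te) -> created
;; 3. boxtree strike(p=/vo) -> ToolError: not empty
;; 4. boxtree etch(p=/ju_in, c=kupre) -> created
;; 5. bin fetch(k=hip_ik) -> lizimi
;; 6. boxtree etch(p=/ju_in, c=ja) -> overwrote
;; 7. boxtree etch(p=/vo/ziri, c=dekapemp) -> created
;; 8. bin index() -> [hip_ik, slojademp, trebre]
;; 9. bin fetch(k=slojademp) -> smejo
;; 10. bin bind(k=hip_ik, v=^) -> lizimi
;; 11. bin bind(k=storu, v=^) -> nil
;; 12. boxtree shunt(s=/vo/ziri, d=/vo/hohe) -> ok
;; 13. boxtree readout(p=/ju_in) -> ja
;; 14. boxtree peekin(p=/) -> [ju_in, vo/]

Answer: [ju_in, vo/]


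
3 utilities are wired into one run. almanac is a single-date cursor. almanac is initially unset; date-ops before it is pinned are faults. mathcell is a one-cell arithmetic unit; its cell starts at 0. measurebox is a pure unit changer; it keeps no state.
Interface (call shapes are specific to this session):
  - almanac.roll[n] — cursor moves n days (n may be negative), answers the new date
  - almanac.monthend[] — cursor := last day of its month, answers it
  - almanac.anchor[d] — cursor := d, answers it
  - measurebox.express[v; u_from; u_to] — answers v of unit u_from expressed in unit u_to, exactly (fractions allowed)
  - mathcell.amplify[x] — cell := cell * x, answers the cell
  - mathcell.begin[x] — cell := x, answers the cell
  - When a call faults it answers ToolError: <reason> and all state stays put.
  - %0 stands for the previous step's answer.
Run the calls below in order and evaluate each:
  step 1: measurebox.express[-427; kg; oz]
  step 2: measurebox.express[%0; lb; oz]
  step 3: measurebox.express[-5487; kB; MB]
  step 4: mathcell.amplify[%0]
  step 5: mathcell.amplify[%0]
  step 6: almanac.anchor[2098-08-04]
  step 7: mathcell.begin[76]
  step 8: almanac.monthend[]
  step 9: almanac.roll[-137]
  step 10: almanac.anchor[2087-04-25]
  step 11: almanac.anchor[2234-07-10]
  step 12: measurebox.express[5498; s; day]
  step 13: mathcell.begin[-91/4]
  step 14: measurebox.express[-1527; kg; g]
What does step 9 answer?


Answer: 2098-04-16

Derivation:
I call measurebox.express with -427, kg, oz: -97600000000/6479891.
I call measurebox.express with %0, lb, oz, and observe -1561600000000/6479891.
I invoke measurebox.express with -5487, kB, MB, which returns -5487/1000.
I try mathcell.amplify with %0, → 0.
Now I run mathcell.amplify with %0, which returns 0.
I run almanac.anchor with 2098-08-04, and observe 2098-08-04.
I call mathcell.begin with 76, yielding 76.
I run almanac.monthend(), and observe 2098-08-31.
I call almanac.roll with -137, yielding 2098-04-16.
I run almanac.anchor with 2087-04-25, yielding 2087-04-25.
Invoking almanac.anchor with 2234-07-10, which returns 2234-07-10.
Now I run measurebox.express with 5498, s, day, — result: 2749/43200.
Using mathcell.begin with -91/4, and see -91/4.
I run measurebox.express with -1527, kg, g, — result: -1527000.


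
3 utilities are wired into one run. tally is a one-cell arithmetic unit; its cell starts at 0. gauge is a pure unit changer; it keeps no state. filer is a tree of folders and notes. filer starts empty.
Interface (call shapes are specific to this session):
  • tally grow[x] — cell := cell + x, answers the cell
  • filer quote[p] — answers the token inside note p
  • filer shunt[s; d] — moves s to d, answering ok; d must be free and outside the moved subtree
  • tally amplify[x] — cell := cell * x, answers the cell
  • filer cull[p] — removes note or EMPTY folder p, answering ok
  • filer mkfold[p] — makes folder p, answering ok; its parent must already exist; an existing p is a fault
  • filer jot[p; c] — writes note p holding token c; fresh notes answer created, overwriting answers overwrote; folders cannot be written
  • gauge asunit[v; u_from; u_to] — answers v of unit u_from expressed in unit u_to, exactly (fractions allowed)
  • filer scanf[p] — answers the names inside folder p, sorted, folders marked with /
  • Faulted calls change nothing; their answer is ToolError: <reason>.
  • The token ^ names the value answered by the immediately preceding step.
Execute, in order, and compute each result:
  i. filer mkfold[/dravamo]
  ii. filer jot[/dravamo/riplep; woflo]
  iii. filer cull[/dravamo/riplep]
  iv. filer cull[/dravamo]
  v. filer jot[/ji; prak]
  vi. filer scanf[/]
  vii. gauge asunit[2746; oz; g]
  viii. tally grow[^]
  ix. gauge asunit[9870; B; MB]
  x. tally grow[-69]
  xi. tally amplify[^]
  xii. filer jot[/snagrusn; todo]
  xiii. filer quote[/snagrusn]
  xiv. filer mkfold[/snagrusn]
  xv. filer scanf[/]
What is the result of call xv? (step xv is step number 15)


// 1. filer mkfold(p='/dravamo') == ok
// 2. filer jot(p='/dravamo/riplep', c='woflo') == created
// 3. filer cull(p='/dravamo/riplep') == ok
// 4. filer cull(p='/dravamo') == ok
// 5. filer jot(p='/ji', c='prak') == created
// 6. filer scanf(p='/') == [ji]
// 7. gauge asunit(v='2746', u_from='oz', u_to='g') == 62278232401/800000
// 8. tally grow(x='^') == 62278232401/800000
// 9. gauge asunit(v='9870', u_from='B', u_to='MB') == 987/100000
// 10. tally grow(x='-69') == 62223032401/800000
// 11. tally amplify(x='^') == 3871705761175895824801/640000000000
// 12. filer jot(p='/snagrusn', c='todo') == created
// 13. filer quote(p='/snagrusn') == todo
// 14. filer mkfold(p='/snagrusn') == ToolError: exists
// 15. filer scanf(p='/') == [ji, snagrusn]

Answer: [ji, snagrusn]


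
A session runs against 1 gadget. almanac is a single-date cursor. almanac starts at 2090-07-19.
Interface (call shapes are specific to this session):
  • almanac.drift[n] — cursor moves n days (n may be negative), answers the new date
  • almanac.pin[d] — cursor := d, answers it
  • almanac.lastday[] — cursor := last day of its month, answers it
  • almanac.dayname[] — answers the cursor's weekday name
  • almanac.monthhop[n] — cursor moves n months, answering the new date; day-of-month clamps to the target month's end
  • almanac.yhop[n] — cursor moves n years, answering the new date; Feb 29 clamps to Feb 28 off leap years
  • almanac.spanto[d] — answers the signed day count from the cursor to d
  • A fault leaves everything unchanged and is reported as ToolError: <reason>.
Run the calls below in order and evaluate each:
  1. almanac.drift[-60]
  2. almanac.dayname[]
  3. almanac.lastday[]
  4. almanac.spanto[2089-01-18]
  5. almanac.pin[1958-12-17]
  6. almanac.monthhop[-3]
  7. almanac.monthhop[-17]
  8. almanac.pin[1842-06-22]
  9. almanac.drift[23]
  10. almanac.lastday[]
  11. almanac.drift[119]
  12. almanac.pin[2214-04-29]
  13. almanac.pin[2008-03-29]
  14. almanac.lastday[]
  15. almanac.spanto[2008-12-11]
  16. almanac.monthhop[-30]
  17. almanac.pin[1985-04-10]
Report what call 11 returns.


[in] almanac.drift n→-60
  2090-05-20
[in] almanac.dayname
  Saturday
[in] almanac.lastday
  2090-05-31
[in] almanac.spanto d→2089-01-18
  -498
[in] almanac.pin d→1958-12-17
  1958-12-17
[in] almanac.monthhop n→-3
  1958-09-17
[in] almanac.monthhop n→-17
  1957-04-17
[in] almanac.pin d→1842-06-22
  1842-06-22
[in] almanac.drift n→23
  1842-07-15
[in] almanac.lastday
  1842-07-31
[in] almanac.drift n→119
  1842-11-27
[in] almanac.pin d→2214-04-29
  2214-04-29
[in] almanac.pin d→2008-03-29
  2008-03-29
[in] almanac.lastday
  2008-03-31
[in] almanac.spanto d→2008-12-11
  255
[in] almanac.monthhop n→-30
  2005-09-30
[in] almanac.pin d→1985-04-10
  1985-04-10

Answer: 1842-11-27


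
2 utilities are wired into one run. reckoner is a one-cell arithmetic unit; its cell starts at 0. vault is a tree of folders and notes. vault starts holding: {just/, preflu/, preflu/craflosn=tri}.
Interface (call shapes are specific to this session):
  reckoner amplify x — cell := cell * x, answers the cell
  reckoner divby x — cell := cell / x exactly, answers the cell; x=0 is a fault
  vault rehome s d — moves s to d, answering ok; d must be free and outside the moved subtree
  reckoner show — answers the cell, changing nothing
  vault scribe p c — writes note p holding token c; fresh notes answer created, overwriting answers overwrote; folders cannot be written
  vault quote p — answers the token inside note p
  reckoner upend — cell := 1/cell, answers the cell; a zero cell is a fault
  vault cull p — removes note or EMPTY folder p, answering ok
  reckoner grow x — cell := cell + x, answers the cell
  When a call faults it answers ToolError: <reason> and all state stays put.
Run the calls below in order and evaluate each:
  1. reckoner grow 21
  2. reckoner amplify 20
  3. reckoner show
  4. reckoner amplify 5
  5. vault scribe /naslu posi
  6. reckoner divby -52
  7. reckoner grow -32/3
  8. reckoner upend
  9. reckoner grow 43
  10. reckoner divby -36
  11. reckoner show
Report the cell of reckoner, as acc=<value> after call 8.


Step: reckoner grow[x='21']
Result: 21
Step: reckoner amplify[x='20']
Result: 420
Step: reckoner show[]
Result: 420
Step: reckoner amplify[x='5']
Result: 2100
Step: vault scribe[p='/naslu'; c='posi']
Result: created
Step: reckoner divby[x='-52']
Result: -525/13
Step: reckoner grow[x='-32/3']
Result: -1991/39
Step: reckoner upend[]
Result: -39/1991
Step: reckoner grow[x='43']
Result: 85574/1991
Step: reckoner divby[x='-36']
Result: -42787/35838
Step: reckoner show[]
Result: -42787/35838

Answer: acc=-39/1991


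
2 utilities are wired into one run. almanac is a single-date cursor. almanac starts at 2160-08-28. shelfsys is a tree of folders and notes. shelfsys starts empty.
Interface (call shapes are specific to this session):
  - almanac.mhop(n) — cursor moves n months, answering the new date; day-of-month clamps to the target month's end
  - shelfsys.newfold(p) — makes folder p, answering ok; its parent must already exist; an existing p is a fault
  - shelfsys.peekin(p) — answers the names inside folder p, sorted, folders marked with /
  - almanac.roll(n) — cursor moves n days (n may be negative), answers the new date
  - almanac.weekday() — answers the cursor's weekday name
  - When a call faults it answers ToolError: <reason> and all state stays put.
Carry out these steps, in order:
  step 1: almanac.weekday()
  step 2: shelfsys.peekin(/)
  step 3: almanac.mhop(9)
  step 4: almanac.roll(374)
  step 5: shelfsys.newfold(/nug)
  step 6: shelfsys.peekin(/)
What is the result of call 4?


Answer: 2162-06-06

Derivation:
Using weekday(), and get Thursday.
Next I call peekin(/), which returns [].
I try mhop(9), → 2161-05-28.
I use roll(374), which returns 2162-06-06.
I run newfold(/nug), and observe ok.
I run peekin(/), and get [nug/].


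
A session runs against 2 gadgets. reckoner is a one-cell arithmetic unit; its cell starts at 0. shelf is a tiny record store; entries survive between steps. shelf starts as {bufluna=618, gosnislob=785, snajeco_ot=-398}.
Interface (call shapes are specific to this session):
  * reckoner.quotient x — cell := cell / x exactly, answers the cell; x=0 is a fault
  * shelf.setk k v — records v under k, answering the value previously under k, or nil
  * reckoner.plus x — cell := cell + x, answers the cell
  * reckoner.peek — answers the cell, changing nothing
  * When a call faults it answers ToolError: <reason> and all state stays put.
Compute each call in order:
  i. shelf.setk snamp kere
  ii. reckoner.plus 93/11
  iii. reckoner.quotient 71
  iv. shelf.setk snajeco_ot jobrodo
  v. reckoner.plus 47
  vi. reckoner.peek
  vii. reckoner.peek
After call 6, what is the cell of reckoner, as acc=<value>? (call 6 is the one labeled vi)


·→ shelf.setk(k: snamp, v: kere)
·← nil
·→ reckoner.plus(x: 93/11)
·← 93/11
·→ reckoner.quotient(x: 71)
·← 93/781
·→ shelf.setk(k: snajeco_ot, v: jobrodo)
·← -398
·→ reckoner.plus(x: 47)
·← 36800/781
·→ reckoner.peek()
·← 36800/781
·→ reckoner.peek()
·← 36800/781

Answer: acc=36800/781


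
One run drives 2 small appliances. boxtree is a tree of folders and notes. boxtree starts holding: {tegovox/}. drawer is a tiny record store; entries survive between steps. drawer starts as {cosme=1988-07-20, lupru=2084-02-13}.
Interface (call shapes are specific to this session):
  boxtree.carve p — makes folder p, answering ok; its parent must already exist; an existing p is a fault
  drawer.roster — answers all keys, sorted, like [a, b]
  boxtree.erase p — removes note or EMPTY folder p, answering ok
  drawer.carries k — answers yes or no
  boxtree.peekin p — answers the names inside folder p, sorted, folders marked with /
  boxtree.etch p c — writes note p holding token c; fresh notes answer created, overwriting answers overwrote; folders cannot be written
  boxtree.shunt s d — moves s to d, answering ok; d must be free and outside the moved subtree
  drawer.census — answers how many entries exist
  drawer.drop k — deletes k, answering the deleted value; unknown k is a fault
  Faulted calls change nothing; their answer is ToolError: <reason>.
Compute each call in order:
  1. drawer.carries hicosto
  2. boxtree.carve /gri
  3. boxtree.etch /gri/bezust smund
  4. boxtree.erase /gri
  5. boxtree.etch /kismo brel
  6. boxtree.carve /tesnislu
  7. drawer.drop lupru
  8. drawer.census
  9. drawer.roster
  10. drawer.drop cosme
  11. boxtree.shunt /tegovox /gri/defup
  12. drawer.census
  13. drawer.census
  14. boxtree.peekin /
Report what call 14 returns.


Using drawer.carries(hicosto), and get no.
Next I call boxtree.carve(/gri), yielding ok.
I use boxtree.etch(/gri/bezust, smund), → created.
I try boxtree.erase(/gri), giving ToolError: not empty.
Now I run boxtree.etch(/kismo, brel), and observe created.
Then boxtree.carve(/tesnislu), which returns ok.
Then drawer.drop(lupru), giving 2084-02-13.
Then drawer.census(), giving 1.
Using drawer.roster(), giving [cosme].
Now I run drawer.drop(cosme), which returns 1988-07-20.
I use boxtree.shunt(/tegovox, /gri/defup), and see ok.
Now I run drawer.census(), giving 0.
Using drawer.census(): 0.
Invoking boxtree.peekin(/), giving [gri/, kismo, tesnislu/].

Answer: [gri/, kismo, tesnislu/]


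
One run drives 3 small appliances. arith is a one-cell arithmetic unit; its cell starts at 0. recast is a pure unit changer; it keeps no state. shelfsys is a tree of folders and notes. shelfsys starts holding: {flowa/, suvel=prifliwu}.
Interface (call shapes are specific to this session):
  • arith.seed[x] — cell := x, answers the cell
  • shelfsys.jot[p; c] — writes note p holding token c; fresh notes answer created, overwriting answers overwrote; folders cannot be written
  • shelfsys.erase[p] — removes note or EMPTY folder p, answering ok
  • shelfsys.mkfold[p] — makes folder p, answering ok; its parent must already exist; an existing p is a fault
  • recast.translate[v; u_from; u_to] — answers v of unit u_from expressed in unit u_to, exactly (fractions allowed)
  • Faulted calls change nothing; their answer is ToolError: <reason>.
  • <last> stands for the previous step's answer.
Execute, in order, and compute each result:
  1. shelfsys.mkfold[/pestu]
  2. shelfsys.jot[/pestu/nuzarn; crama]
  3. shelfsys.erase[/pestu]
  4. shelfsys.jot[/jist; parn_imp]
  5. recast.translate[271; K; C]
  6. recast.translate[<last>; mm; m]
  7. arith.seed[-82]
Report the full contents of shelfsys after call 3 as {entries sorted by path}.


Answer: {flowa/, pestu/, pestu/nuzarn=crama, suvel=prifliwu}

Derivation:
Step: mkfold[p=/pestu]
Result: ok
Step: jot[p=/pestu/nuzarn; c=crama]
Result: created
Step: erase[p=/pestu]
Result: ToolError: not empty
Step: jot[p=/jist; c=parn_imp]
Result: created
Step: translate[v=271; u_from=K; u_to=C]
Result: -43/20
Step: translate[v=<last>; u_from=mm; u_to=m]
Result: -43/20000
Step: seed[x=-82]
Result: -82


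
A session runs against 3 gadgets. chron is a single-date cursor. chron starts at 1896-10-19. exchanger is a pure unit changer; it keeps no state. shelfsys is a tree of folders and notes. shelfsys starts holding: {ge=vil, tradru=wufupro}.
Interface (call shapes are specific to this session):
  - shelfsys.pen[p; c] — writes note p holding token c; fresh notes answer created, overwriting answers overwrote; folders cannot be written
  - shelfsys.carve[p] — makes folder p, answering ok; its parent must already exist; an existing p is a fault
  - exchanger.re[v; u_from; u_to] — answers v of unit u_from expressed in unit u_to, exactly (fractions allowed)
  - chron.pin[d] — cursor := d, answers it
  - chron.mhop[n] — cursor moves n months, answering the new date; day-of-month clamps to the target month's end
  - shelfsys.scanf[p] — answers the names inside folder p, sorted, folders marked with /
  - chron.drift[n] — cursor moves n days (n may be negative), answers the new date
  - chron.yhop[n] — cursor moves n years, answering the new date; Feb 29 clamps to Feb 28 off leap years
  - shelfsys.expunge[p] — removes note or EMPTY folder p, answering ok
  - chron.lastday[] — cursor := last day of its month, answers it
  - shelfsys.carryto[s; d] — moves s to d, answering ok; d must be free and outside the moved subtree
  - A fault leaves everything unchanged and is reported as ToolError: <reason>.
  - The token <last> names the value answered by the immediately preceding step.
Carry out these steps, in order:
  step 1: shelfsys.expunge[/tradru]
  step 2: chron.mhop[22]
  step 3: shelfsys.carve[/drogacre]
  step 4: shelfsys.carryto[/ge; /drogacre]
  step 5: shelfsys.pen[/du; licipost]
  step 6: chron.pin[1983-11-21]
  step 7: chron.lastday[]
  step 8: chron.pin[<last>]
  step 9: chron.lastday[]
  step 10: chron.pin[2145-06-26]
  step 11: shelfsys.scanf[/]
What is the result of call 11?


Answer: [drogacre/, du, ge]

Derivation:
~$ expunge p=/tradru
:: ok
~$ mhop n=22
:: 1898-08-19
~$ carve p=/drogacre
:: ok
~$ carryto s=/ge d=/drogacre
:: ToolError: exists
~$ pen p=/du c=licipost
:: created
~$ pin d=1983-11-21
:: 1983-11-21
~$ lastday
:: 1983-11-30
~$ pin d=<last>
:: 1983-11-30
~$ lastday
:: 1983-11-30
~$ pin d=2145-06-26
:: 2145-06-26
~$ scanf p=/
:: [drogacre/, du, ge]


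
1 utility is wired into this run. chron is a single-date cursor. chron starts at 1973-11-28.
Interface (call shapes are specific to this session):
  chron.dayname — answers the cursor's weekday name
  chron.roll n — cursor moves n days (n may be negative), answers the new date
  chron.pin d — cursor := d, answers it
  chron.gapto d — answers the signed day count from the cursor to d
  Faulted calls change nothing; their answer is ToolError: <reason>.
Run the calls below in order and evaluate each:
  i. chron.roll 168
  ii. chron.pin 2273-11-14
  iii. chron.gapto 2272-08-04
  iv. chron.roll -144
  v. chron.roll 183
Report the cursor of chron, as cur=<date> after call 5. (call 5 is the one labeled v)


Then roll(168), and get 1974-05-15.
Then pin(2273-11-14), and see 2273-11-14.
I run gapto(2272-08-04), which returns -467.
I run roll(-144), and get 2273-06-23.
I run roll(183), and see 2273-12-23.

Answer: cur=2273-12-23


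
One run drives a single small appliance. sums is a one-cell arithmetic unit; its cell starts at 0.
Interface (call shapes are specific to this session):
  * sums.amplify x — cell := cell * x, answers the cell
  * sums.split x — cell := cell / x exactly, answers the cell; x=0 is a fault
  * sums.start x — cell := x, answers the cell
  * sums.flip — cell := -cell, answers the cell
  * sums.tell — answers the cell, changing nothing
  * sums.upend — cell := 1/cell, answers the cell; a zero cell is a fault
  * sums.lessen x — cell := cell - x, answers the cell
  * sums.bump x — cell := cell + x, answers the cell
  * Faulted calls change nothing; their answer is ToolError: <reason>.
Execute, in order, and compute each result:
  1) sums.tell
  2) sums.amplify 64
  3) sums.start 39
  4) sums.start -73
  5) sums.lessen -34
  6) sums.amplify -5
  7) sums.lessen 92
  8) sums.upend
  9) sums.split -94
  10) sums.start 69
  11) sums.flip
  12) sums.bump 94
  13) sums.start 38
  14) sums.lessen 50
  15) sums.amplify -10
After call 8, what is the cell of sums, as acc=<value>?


Answer: acc=1/103

Derivation:
-> sums.tell()
<- 0
-> sums.amplify(64)
<- 0
-> sums.start(39)
<- 39
-> sums.start(-73)
<- -73
-> sums.lessen(-34)
<- -39
-> sums.amplify(-5)
<- 195
-> sums.lessen(92)
<- 103
-> sums.upend()
<- 1/103
-> sums.split(-94)
<- -1/9682
-> sums.start(69)
<- 69
-> sums.flip()
<- -69
-> sums.bump(94)
<- 25
-> sums.start(38)
<- 38
-> sums.lessen(50)
<- -12
-> sums.amplify(-10)
<- 120


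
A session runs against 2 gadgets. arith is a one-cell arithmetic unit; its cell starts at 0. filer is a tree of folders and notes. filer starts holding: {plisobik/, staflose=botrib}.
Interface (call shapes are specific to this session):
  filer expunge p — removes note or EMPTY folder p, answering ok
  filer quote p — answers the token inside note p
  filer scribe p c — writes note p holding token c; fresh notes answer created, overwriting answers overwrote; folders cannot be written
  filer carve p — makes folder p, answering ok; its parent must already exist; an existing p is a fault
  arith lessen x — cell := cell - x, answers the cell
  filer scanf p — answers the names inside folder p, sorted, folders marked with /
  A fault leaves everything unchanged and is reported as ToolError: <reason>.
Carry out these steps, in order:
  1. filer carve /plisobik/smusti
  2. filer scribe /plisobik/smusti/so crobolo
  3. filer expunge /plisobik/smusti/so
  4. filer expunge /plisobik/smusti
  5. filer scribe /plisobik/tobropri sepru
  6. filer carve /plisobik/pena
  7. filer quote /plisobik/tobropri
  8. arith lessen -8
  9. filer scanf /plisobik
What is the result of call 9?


>>> filer carve p=/plisobik/smusti
  ok
>>> filer scribe p=/plisobik/smusti/so c=crobolo
  created
>>> filer expunge p=/plisobik/smusti/so
  ok
>>> filer expunge p=/plisobik/smusti
  ok
>>> filer scribe p=/plisobik/tobropri c=sepru
  created
>>> filer carve p=/plisobik/pena
  ok
>>> filer quote p=/plisobik/tobropri
  sepru
>>> arith lessen x=-8
  8
>>> filer scanf p=/plisobik
  [pena/, tobropri]

Answer: [pena/, tobropri]


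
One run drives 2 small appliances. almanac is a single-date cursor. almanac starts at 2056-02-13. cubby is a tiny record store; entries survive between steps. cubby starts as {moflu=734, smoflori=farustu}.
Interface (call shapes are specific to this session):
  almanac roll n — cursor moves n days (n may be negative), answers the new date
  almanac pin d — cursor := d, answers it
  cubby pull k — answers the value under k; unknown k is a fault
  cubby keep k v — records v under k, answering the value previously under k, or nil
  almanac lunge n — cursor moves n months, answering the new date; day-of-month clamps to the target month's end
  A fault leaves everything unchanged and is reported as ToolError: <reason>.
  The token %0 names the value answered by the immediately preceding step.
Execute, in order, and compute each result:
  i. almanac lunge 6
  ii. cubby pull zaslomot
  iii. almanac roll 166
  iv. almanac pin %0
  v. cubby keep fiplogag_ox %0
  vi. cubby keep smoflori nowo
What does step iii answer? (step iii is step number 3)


$ almanac lunge 6
:: 2056-08-13
$ cubby pull zaslomot
:: ToolError: no such key zaslomot
$ almanac roll 166
:: 2057-01-26
$ almanac pin %0
:: 2057-01-26
$ cubby keep fiplogag_ox %0
:: nil
$ cubby keep smoflori nowo
:: farustu

Answer: 2057-01-26


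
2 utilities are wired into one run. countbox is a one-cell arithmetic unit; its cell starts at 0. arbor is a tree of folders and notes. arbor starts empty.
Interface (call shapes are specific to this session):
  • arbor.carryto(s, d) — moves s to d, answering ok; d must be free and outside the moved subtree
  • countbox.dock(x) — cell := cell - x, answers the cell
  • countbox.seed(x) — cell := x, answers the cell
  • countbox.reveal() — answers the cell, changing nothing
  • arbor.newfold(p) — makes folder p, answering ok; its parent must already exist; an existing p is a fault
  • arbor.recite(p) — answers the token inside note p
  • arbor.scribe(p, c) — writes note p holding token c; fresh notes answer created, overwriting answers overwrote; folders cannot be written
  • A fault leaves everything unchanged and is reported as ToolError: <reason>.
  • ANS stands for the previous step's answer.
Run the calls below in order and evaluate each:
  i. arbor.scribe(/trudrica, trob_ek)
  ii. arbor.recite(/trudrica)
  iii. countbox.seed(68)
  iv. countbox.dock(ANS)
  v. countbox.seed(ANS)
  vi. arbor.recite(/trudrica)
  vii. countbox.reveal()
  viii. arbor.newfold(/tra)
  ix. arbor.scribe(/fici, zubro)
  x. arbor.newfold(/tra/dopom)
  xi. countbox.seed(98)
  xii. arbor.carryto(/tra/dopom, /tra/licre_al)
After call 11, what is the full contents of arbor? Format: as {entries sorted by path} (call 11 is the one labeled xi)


~$ scribe p→/trudrica c→trob_ek
= created
~$ recite p→/trudrica
= trob_ek
~$ seed x→68
= 68
~$ dock x→ANS
= 0
~$ seed x→ANS
= 0
~$ recite p→/trudrica
= trob_ek
~$ reveal
= 0
~$ newfold p→/tra
= ok
~$ scribe p→/fici c→zubro
= created
~$ newfold p→/tra/dopom
= ok
~$ seed x→98
= 98
~$ carryto s→/tra/dopom d→/tra/licre_al
= ok

Answer: {fici=zubro, tra/, tra/dopom/, trudrica=trob_ek}


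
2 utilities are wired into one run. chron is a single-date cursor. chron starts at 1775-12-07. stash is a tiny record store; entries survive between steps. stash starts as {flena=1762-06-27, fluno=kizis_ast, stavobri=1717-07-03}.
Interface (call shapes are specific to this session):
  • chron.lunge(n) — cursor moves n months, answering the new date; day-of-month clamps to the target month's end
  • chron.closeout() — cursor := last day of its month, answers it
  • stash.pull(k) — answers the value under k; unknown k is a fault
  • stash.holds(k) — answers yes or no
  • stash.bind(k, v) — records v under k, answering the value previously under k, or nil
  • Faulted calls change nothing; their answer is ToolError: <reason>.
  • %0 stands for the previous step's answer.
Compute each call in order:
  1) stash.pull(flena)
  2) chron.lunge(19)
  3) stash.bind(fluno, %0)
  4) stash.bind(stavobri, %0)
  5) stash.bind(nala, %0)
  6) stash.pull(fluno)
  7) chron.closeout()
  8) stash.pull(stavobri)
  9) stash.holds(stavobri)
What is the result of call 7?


==> stash.pull(k='flena')
<== 1762-06-27
==> chron.lunge(n='19')
<== 1777-07-07
==> stash.bind(k='fluno', v='%0')
<== kizis_ast
==> stash.bind(k='stavobri', v='%0')
<== 1717-07-03
==> stash.bind(k='nala', v='%0')
<== nil
==> stash.pull(k='fluno')
<== 1777-07-07
==> chron.closeout()
<== 1777-07-31
==> stash.pull(k='stavobri')
<== kizis_ast
==> stash.holds(k='stavobri')
<== yes

Answer: 1777-07-31


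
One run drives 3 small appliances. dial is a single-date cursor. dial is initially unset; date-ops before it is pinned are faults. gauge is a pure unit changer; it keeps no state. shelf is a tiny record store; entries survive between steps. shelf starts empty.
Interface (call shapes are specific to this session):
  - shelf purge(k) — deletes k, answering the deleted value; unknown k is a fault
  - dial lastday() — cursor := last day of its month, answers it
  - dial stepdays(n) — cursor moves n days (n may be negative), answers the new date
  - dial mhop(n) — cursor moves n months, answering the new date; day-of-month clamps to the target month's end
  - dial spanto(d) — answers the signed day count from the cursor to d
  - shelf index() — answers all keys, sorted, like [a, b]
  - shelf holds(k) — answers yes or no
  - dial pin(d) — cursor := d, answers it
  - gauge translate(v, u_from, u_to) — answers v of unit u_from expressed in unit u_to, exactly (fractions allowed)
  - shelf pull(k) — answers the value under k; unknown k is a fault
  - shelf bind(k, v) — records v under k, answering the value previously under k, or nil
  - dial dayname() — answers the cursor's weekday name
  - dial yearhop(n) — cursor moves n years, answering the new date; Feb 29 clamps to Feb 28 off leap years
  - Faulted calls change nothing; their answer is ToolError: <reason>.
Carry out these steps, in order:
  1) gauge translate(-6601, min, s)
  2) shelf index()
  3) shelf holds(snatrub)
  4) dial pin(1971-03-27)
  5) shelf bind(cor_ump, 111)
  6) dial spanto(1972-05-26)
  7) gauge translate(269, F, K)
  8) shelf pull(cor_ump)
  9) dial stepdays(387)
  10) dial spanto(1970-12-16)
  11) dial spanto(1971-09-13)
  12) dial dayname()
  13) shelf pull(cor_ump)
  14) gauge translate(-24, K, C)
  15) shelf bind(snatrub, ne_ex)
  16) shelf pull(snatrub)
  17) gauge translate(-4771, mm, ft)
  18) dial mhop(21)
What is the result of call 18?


Answer: 1974-01-17

Derivation:
;; gauge translate(v: -6601, u_from: min, u_to: s) -> -396060
;; shelf index() -> []
;; shelf holds(k: snatrub) -> no
;; dial pin(d: 1971-03-27) -> 1971-03-27
;; shelf bind(k: cor_ump, v: 111) -> nil
;; dial spanto(d: 1972-05-26) -> 426
;; gauge translate(v: 269, u_from: F, u_to: K) -> 24289/60
;; shelf pull(k: cor_ump) -> 111
;; dial stepdays(n: 387) -> 1972-04-17
;; dial spanto(d: 1970-12-16) -> -488
;; dial spanto(d: 1971-09-13) -> -217
;; dial dayname() -> Monday
;; shelf pull(k: cor_ump) -> 111
;; gauge translate(v: -24, u_from: K, u_to: C) -> -5943/20
;; shelf bind(k: snatrub, v: ne_ex) -> nil
;; shelf pull(k: snatrub) -> ne_ex
;; gauge translate(v: -4771, u_from: mm, u_to: ft) -> -23855/1524
;; dial mhop(n: 21) -> 1974-01-17
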